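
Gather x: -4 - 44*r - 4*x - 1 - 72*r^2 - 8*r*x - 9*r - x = -72*r^2 - 53*r + x*(-8*r - 5) - 5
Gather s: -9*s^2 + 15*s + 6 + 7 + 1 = -9*s^2 + 15*s + 14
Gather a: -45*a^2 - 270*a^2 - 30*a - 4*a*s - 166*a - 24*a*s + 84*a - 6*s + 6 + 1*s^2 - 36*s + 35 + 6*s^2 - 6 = -315*a^2 + a*(-28*s - 112) + 7*s^2 - 42*s + 35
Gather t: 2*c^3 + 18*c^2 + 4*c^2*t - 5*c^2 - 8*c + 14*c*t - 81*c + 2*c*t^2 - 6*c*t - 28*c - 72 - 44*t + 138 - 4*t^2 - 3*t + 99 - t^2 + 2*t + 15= 2*c^3 + 13*c^2 - 117*c + t^2*(2*c - 5) + t*(4*c^2 + 8*c - 45) + 180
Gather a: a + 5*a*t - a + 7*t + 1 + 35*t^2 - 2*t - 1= 5*a*t + 35*t^2 + 5*t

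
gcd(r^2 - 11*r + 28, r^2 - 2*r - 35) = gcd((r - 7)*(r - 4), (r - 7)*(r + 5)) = r - 7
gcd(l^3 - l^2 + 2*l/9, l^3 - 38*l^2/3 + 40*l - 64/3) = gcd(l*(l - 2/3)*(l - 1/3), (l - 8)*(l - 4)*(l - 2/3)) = l - 2/3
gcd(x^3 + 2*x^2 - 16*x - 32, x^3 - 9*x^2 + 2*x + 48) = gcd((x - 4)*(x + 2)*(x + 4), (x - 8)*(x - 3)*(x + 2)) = x + 2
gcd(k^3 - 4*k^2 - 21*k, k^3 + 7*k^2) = k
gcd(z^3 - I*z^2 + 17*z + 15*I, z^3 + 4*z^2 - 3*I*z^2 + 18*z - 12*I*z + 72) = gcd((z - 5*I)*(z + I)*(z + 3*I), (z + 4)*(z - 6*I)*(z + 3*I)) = z + 3*I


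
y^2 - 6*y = y*(y - 6)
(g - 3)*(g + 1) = g^2 - 2*g - 3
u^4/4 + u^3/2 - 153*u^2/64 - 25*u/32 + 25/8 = (u/4 + 1)*(u - 2)*(u - 5/4)*(u + 5/4)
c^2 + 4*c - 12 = (c - 2)*(c + 6)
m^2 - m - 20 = (m - 5)*(m + 4)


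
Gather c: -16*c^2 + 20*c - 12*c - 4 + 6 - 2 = -16*c^2 + 8*c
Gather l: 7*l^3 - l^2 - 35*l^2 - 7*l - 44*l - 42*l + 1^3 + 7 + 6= 7*l^3 - 36*l^2 - 93*l + 14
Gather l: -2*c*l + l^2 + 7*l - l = l^2 + l*(6 - 2*c)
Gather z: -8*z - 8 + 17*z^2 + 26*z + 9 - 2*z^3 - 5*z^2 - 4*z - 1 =-2*z^3 + 12*z^2 + 14*z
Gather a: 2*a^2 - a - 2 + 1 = 2*a^2 - a - 1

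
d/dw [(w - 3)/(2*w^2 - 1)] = (2*w^2 - 4*w*(w - 3) - 1)/(2*w^2 - 1)^2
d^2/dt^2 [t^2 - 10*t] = 2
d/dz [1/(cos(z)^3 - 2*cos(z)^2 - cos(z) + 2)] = (3*cos(z)^2 - 4*cos(z) - 1)/((cos(z) - 2)^2*sin(z)^3)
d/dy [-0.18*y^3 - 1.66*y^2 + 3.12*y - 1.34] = -0.54*y^2 - 3.32*y + 3.12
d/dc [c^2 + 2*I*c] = 2*c + 2*I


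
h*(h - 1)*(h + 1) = h^3 - h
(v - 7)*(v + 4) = v^2 - 3*v - 28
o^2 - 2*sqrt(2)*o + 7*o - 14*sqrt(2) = (o + 7)*(o - 2*sqrt(2))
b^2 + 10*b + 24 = (b + 4)*(b + 6)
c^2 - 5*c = c*(c - 5)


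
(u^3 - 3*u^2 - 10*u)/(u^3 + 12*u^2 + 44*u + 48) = u*(u - 5)/(u^2 + 10*u + 24)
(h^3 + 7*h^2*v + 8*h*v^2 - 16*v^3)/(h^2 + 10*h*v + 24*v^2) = (h^2 + 3*h*v - 4*v^2)/(h + 6*v)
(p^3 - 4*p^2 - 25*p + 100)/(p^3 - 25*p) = (p - 4)/p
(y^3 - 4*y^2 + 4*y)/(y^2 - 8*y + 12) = y*(y - 2)/(y - 6)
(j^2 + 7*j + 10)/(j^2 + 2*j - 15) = (j + 2)/(j - 3)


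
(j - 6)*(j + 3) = j^2 - 3*j - 18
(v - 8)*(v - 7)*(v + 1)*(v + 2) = v^4 - 12*v^3 + 13*v^2 + 138*v + 112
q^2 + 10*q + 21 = (q + 3)*(q + 7)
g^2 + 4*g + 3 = (g + 1)*(g + 3)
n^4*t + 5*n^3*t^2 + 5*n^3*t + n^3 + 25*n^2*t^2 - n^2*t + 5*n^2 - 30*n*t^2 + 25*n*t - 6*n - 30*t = (n - 1)*(n + 6)*(n + 5*t)*(n*t + 1)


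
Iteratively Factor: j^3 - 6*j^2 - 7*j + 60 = (j + 3)*(j^2 - 9*j + 20) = (j - 5)*(j + 3)*(j - 4)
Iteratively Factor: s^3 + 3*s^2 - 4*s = (s)*(s^2 + 3*s - 4) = s*(s - 1)*(s + 4)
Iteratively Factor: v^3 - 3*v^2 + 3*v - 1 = (v - 1)*(v^2 - 2*v + 1) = (v - 1)^2*(v - 1)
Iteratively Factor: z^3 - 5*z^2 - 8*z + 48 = (z + 3)*(z^2 - 8*z + 16) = (z - 4)*(z + 3)*(z - 4)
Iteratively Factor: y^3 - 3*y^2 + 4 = (y - 2)*(y^2 - y - 2) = (y - 2)^2*(y + 1)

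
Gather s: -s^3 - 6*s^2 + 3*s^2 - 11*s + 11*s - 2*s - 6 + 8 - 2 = -s^3 - 3*s^2 - 2*s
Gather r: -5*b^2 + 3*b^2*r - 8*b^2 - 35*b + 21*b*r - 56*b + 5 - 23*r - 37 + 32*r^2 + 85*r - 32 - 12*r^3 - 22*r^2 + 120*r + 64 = -13*b^2 - 91*b - 12*r^3 + 10*r^2 + r*(3*b^2 + 21*b + 182)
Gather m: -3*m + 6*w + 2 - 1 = -3*m + 6*w + 1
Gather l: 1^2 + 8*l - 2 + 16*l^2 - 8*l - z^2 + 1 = 16*l^2 - z^2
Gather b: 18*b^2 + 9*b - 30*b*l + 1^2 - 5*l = 18*b^2 + b*(9 - 30*l) - 5*l + 1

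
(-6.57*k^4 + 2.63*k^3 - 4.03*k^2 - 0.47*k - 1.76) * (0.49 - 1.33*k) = 8.7381*k^5 - 6.7172*k^4 + 6.6486*k^3 - 1.3496*k^2 + 2.1105*k - 0.8624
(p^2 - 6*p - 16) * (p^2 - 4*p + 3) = p^4 - 10*p^3 + 11*p^2 + 46*p - 48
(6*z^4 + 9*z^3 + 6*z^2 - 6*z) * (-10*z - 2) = -60*z^5 - 102*z^4 - 78*z^3 + 48*z^2 + 12*z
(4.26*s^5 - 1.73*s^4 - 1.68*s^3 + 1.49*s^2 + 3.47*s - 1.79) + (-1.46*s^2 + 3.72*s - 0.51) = 4.26*s^5 - 1.73*s^4 - 1.68*s^3 + 0.03*s^2 + 7.19*s - 2.3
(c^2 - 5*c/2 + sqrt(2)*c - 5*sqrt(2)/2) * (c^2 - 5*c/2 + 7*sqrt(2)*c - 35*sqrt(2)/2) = c^4 - 5*c^3 + 8*sqrt(2)*c^3 - 40*sqrt(2)*c^2 + 81*c^2/4 - 70*c + 50*sqrt(2)*c + 175/2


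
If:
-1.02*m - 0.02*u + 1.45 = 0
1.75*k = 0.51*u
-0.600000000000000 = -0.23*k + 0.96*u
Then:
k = -0.20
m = 1.43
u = -0.67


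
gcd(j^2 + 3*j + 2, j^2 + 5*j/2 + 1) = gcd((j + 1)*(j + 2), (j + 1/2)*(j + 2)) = j + 2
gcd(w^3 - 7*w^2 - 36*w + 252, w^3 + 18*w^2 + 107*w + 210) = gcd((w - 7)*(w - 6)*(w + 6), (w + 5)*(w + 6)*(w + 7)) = w + 6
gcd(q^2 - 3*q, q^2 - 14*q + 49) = 1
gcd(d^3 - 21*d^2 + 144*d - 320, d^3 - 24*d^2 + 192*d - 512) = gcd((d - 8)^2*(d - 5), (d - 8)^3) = d^2 - 16*d + 64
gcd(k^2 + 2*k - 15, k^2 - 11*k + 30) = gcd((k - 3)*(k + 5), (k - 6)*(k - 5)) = 1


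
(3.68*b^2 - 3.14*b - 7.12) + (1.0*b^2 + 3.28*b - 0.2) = 4.68*b^2 + 0.14*b - 7.32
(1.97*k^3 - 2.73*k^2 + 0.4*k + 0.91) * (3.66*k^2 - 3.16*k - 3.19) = 7.2102*k^5 - 16.217*k^4 + 3.8065*k^3 + 10.7753*k^2 - 4.1516*k - 2.9029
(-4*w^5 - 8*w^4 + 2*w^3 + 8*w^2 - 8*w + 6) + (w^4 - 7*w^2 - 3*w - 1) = -4*w^5 - 7*w^4 + 2*w^3 + w^2 - 11*w + 5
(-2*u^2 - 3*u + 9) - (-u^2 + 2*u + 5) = -u^2 - 5*u + 4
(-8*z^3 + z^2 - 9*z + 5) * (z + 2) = -8*z^4 - 15*z^3 - 7*z^2 - 13*z + 10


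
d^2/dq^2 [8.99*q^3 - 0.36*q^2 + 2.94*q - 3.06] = 53.94*q - 0.72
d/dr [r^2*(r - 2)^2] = 4*r*(r - 2)*(r - 1)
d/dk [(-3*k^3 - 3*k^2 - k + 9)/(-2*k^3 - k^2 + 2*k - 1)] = (-3*k^4 - 16*k^3 + 56*k^2 + 24*k - 17)/(4*k^6 + 4*k^5 - 7*k^4 + 6*k^2 - 4*k + 1)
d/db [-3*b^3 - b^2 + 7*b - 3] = -9*b^2 - 2*b + 7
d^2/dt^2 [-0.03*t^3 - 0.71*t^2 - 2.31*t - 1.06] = -0.18*t - 1.42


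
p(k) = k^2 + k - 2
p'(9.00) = 19.00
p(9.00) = 88.00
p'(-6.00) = -11.00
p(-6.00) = 28.00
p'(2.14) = 5.28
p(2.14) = 4.72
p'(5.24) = 11.48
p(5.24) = 30.70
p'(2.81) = 6.62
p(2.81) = 8.71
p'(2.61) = 6.22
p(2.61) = 7.42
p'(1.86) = 4.72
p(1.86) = 3.32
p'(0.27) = 1.54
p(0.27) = -1.66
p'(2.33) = 5.66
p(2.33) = 5.76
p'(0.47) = 1.94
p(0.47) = -1.31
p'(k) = 2*k + 1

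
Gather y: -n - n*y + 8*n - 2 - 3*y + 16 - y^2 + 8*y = 7*n - y^2 + y*(5 - n) + 14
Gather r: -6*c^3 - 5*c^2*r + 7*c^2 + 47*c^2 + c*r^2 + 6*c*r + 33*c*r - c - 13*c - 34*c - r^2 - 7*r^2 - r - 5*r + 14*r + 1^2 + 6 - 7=-6*c^3 + 54*c^2 - 48*c + r^2*(c - 8) + r*(-5*c^2 + 39*c + 8)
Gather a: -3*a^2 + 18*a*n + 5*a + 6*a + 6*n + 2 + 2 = -3*a^2 + a*(18*n + 11) + 6*n + 4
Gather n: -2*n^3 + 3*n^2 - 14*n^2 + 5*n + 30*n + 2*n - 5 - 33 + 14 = -2*n^3 - 11*n^2 + 37*n - 24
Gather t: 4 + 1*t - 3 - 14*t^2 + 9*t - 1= -14*t^2 + 10*t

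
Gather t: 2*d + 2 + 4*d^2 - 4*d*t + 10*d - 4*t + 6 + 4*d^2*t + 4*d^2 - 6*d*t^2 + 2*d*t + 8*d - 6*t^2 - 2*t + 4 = 8*d^2 + 20*d + t^2*(-6*d - 6) + t*(4*d^2 - 2*d - 6) + 12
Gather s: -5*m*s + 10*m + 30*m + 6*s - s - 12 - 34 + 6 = 40*m + s*(5 - 5*m) - 40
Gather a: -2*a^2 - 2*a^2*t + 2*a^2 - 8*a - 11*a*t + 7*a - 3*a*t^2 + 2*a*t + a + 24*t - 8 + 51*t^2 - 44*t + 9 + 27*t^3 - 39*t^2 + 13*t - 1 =-2*a^2*t + a*(-3*t^2 - 9*t) + 27*t^3 + 12*t^2 - 7*t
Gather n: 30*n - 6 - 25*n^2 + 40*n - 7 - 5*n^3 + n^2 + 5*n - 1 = -5*n^3 - 24*n^2 + 75*n - 14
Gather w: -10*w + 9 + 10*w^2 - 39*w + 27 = 10*w^2 - 49*w + 36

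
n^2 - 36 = (n - 6)*(n + 6)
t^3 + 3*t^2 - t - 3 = (t - 1)*(t + 1)*(t + 3)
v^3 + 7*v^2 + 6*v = v*(v + 1)*(v + 6)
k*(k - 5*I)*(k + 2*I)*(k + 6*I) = k^4 + 3*I*k^3 + 28*k^2 + 60*I*k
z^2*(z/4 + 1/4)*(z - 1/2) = z^4/4 + z^3/8 - z^2/8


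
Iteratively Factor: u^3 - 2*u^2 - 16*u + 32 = (u + 4)*(u^2 - 6*u + 8) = (u - 2)*(u + 4)*(u - 4)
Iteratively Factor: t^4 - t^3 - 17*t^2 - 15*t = (t - 5)*(t^3 + 4*t^2 + 3*t) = (t - 5)*(t + 1)*(t^2 + 3*t) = t*(t - 5)*(t + 1)*(t + 3)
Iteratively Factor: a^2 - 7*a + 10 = (a - 2)*(a - 5)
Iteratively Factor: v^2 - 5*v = (v - 5)*(v)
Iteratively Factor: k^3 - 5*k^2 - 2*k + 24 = (k + 2)*(k^2 - 7*k + 12) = (k - 3)*(k + 2)*(k - 4)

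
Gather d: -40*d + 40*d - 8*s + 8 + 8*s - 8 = 0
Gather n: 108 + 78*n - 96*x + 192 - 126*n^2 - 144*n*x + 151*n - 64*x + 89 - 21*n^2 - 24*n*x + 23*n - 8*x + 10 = -147*n^2 + n*(252 - 168*x) - 168*x + 399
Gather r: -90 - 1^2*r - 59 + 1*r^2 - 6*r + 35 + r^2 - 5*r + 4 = 2*r^2 - 12*r - 110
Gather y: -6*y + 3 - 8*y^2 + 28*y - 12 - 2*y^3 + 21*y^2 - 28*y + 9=-2*y^3 + 13*y^2 - 6*y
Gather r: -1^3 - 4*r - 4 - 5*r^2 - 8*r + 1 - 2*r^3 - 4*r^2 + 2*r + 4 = -2*r^3 - 9*r^2 - 10*r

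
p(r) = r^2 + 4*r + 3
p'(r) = 2*r + 4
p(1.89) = 14.13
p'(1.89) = 7.78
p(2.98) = 23.80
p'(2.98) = 9.96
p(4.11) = 36.33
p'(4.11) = 12.22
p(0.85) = 7.12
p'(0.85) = 5.70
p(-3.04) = 0.08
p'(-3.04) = -2.08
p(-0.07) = 2.72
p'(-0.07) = 3.86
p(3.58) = 30.14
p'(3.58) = 11.16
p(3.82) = 32.87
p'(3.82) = 11.64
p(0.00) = 3.00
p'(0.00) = 4.00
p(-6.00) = 15.00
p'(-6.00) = -8.00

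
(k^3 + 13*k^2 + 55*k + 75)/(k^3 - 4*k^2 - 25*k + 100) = (k^2 + 8*k + 15)/(k^2 - 9*k + 20)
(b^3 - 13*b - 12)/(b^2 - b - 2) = (b^2 - b - 12)/(b - 2)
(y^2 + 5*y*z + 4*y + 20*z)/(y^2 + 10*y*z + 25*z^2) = (y + 4)/(y + 5*z)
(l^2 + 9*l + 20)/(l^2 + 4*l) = (l + 5)/l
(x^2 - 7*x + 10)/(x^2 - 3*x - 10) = (x - 2)/(x + 2)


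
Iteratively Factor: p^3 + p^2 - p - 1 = (p - 1)*(p^2 + 2*p + 1) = (p - 1)*(p + 1)*(p + 1)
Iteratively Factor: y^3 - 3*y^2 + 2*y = (y - 1)*(y^2 - 2*y) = (y - 2)*(y - 1)*(y)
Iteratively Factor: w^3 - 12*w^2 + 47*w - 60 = (w - 5)*(w^2 - 7*w + 12) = (w - 5)*(w - 3)*(w - 4)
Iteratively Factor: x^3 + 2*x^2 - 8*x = (x)*(x^2 + 2*x - 8) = x*(x + 4)*(x - 2)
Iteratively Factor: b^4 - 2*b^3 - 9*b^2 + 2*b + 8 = (b - 1)*(b^3 - b^2 - 10*b - 8) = (b - 4)*(b - 1)*(b^2 + 3*b + 2) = (b - 4)*(b - 1)*(b + 1)*(b + 2)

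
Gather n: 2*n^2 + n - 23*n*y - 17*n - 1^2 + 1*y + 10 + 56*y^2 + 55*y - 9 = 2*n^2 + n*(-23*y - 16) + 56*y^2 + 56*y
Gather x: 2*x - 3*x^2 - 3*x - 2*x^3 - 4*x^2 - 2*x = -2*x^3 - 7*x^2 - 3*x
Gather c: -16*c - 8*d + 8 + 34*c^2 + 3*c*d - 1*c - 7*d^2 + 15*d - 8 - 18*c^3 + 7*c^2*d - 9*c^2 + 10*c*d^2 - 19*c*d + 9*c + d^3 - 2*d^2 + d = -18*c^3 + c^2*(7*d + 25) + c*(10*d^2 - 16*d - 8) + d^3 - 9*d^2 + 8*d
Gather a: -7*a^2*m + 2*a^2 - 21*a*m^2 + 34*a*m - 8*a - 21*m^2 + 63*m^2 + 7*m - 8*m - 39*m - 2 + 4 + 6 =a^2*(2 - 7*m) + a*(-21*m^2 + 34*m - 8) + 42*m^2 - 40*m + 8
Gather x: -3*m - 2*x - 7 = -3*m - 2*x - 7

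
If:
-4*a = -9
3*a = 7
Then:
No Solution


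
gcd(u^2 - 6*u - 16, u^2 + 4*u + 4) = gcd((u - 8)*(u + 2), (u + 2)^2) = u + 2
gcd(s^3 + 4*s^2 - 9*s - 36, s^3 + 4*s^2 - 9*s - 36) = s^3 + 4*s^2 - 9*s - 36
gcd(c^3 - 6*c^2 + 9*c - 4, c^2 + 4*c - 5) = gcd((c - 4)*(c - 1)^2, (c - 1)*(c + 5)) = c - 1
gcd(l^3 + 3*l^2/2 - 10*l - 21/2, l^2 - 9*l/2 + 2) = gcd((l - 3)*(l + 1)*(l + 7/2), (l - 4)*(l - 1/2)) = 1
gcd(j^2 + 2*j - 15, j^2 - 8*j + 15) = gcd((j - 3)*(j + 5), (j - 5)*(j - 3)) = j - 3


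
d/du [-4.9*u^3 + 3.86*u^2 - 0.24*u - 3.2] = -14.7*u^2 + 7.72*u - 0.24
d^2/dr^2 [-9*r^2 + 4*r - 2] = -18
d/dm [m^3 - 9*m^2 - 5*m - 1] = 3*m^2 - 18*m - 5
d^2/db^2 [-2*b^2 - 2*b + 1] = -4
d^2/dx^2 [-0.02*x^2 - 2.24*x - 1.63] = -0.0400000000000000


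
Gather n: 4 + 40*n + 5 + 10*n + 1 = 50*n + 10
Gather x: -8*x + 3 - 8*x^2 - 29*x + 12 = -8*x^2 - 37*x + 15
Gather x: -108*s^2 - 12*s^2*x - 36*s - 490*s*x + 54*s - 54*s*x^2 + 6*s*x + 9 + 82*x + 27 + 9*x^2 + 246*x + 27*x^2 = -108*s^2 + 18*s + x^2*(36 - 54*s) + x*(-12*s^2 - 484*s + 328) + 36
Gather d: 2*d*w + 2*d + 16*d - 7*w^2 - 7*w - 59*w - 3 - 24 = d*(2*w + 18) - 7*w^2 - 66*w - 27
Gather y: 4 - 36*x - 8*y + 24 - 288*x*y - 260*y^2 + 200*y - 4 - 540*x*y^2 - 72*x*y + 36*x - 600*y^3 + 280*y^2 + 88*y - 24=-600*y^3 + y^2*(20 - 540*x) + y*(280 - 360*x)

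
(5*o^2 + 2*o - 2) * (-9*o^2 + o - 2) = -45*o^4 - 13*o^3 + 10*o^2 - 6*o + 4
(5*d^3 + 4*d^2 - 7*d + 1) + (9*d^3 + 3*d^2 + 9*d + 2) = 14*d^3 + 7*d^2 + 2*d + 3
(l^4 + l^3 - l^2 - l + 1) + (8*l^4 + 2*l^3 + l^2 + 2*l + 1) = 9*l^4 + 3*l^3 + l + 2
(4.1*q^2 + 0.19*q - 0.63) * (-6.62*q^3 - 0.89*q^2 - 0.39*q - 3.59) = -27.142*q^5 - 4.9068*q^4 + 2.4025*q^3 - 14.2324*q^2 - 0.4364*q + 2.2617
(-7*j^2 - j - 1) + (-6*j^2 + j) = -13*j^2 - 1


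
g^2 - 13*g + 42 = (g - 7)*(g - 6)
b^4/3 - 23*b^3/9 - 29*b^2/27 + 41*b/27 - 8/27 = (b/3 + 1/3)*(b - 8)*(b - 1/3)^2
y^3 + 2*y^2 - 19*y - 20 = (y - 4)*(y + 1)*(y + 5)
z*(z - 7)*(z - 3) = z^3 - 10*z^2 + 21*z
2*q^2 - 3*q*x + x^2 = (-2*q + x)*(-q + x)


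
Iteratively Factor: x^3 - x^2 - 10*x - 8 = (x + 1)*(x^2 - 2*x - 8) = (x + 1)*(x + 2)*(x - 4)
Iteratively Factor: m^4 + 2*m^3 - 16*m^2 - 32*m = (m - 4)*(m^3 + 6*m^2 + 8*m) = (m - 4)*(m + 2)*(m^2 + 4*m) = m*(m - 4)*(m + 2)*(m + 4)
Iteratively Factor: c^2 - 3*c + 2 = (c - 2)*(c - 1)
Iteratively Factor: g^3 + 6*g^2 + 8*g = (g + 2)*(g^2 + 4*g) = (g + 2)*(g + 4)*(g)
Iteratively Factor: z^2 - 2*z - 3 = (z + 1)*(z - 3)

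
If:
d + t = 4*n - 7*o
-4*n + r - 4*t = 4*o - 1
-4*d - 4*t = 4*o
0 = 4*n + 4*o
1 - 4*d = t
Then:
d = 1/3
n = 0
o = 0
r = -7/3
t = -1/3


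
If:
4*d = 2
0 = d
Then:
No Solution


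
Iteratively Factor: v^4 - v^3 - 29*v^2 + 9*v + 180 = (v + 3)*(v^3 - 4*v^2 - 17*v + 60) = (v - 3)*(v + 3)*(v^2 - v - 20) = (v - 5)*(v - 3)*(v + 3)*(v + 4)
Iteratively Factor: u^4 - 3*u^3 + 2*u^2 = (u - 1)*(u^3 - 2*u^2) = (u - 2)*(u - 1)*(u^2) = u*(u - 2)*(u - 1)*(u)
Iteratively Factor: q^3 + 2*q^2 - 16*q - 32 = (q + 2)*(q^2 - 16) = (q - 4)*(q + 2)*(q + 4)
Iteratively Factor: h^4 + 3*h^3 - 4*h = (h)*(h^3 + 3*h^2 - 4) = h*(h + 2)*(h^2 + h - 2) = h*(h + 2)^2*(h - 1)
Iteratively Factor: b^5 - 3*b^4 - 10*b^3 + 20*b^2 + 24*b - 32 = (b + 2)*(b^4 - 5*b^3 + 20*b - 16) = (b - 2)*(b + 2)*(b^3 - 3*b^2 - 6*b + 8) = (b - 2)*(b - 1)*(b + 2)*(b^2 - 2*b - 8) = (b - 2)*(b - 1)*(b + 2)^2*(b - 4)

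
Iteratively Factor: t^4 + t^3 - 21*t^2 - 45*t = (t - 5)*(t^3 + 6*t^2 + 9*t) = t*(t - 5)*(t^2 + 6*t + 9) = t*(t - 5)*(t + 3)*(t + 3)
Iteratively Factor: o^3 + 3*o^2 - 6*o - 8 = (o + 4)*(o^2 - o - 2) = (o - 2)*(o + 4)*(o + 1)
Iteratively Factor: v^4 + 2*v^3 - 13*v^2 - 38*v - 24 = (v + 3)*(v^3 - v^2 - 10*v - 8) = (v + 2)*(v + 3)*(v^2 - 3*v - 4) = (v - 4)*(v + 2)*(v + 3)*(v + 1)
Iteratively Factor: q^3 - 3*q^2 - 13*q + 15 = (q - 1)*(q^2 - 2*q - 15) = (q - 5)*(q - 1)*(q + 3)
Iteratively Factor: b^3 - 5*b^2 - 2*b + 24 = (b - 4)*(b^2 - b - 6) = (b - 4)*(b - 3)*(b + 2)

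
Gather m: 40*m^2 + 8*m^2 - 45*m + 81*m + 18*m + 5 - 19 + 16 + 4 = 48*m^2 + 54*m + 6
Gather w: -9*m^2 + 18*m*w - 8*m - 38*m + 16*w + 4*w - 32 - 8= -9*m^2 - 46*m + w*(18*m + 20) - 40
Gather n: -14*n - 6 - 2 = -14*n - 8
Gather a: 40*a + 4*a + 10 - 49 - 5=44*a - 44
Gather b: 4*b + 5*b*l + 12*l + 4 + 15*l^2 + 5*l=b*(5*l + 4) + 15*l^2 + 17*l + 4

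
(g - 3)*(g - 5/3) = g^2 - 14*g/3 + 5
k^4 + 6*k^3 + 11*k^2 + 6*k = k*(k + 1)*(k + 2)*(k + 3)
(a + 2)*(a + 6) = a^2 + 8*a + 12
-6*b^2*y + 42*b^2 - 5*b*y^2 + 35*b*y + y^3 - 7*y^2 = (-6*b + y)*(b + y)*(y - 7)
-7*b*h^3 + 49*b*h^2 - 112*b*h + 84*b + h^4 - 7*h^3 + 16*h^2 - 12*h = (-7*b + h)*(h - 3)*(h - 2)^2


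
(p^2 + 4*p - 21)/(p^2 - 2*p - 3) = (p + 7)/(p + 1)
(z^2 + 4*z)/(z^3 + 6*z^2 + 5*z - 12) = z/(z^2 + 2*z - 3)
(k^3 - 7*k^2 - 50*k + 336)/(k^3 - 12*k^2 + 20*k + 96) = (k + 7)/(k + 2)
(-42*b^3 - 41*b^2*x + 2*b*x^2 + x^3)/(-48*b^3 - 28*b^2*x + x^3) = (7*b^2 + 8*b*x + x^2)/(8*b^2 + 6*b*x + x^2)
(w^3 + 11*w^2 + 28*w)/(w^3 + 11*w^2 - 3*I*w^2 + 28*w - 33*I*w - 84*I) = w/(w - 3*I)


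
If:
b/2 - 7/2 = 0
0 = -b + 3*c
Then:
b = 7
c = 7/3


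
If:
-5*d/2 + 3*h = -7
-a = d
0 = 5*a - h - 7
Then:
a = 4/5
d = -4/5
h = -3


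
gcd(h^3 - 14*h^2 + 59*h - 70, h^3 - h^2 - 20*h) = h - 5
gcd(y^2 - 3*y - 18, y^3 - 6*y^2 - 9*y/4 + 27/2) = y - 6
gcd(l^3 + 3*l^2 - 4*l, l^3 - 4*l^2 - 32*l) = l^2 + 4*l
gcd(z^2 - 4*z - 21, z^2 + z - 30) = 1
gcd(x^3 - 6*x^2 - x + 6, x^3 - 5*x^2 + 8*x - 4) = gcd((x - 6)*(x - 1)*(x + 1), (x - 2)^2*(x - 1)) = x - 1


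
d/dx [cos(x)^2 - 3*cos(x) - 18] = (3 - 2*cos(x))*sin(x)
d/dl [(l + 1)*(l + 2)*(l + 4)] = 3*l^2 + 14*l + 14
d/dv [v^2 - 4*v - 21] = 2*v - 4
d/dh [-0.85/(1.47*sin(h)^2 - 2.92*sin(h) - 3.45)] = (2.499*sin(h) - 2.482)*cos(h)/(-1.47*sin(h)^2 + 2.92*sin(h) + 3.45)^2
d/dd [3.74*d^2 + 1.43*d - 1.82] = 7.48*d + 1.43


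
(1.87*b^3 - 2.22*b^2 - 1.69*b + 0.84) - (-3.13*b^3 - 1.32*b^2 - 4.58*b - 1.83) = 5.0*b^3 - 0.9*b^2 + 2.89*b + 2.67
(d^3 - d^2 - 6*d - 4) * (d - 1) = d^4 - 2*d^3 - 5*d^2 + 2*d + 4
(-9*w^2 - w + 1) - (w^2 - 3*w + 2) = -10*w^2 + 2*w - 1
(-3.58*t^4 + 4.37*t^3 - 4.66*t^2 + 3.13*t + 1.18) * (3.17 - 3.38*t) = 12.1004*t^5 - 26.1192*t^4 + 29.6037*t^3 - 25.3516*t^2 + 5.9337*t + 3.7406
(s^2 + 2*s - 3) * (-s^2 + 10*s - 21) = -s^4 + 8*s^3 + 2*s^2 - 72*s + 63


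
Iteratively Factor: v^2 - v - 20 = (v - 5)*(v + 4)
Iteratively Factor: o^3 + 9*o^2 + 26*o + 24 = (o + 4)*(o^2 + 5*o + 6) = (o + 2)*(o + 4)*(o + 3)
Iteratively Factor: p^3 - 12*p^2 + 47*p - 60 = (p - 5)*(p^2 - 7*p + 12) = (p - 5)*(p - 3)*(p - 4)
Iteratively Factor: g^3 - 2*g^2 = (g)*(g^2 - 2*g) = g^2*(g - 2)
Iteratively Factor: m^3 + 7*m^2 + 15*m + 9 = (m + 3)*(m^2 + 4*m + 3) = (m + 1)*(m + 3)*(m + 3)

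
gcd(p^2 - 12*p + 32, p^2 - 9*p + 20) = p - 4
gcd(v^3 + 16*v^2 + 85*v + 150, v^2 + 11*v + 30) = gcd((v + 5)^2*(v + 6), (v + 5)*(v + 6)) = v^2 + 11*v + 30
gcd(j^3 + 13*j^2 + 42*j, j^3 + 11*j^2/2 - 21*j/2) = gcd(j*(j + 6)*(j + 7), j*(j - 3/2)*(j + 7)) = j^2 + 7*j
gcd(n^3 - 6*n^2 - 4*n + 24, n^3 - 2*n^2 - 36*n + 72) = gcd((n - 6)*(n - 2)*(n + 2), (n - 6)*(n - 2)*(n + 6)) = n^2 - 8*n + 12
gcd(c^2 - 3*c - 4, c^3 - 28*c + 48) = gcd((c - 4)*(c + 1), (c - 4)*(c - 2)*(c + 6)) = c - 4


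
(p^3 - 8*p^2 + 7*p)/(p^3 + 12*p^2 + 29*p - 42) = p*(p - 7)/(p^2 + 13*p + 42)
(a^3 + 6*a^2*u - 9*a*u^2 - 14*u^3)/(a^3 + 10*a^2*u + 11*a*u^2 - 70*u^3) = (a + u)/(a + 5*u)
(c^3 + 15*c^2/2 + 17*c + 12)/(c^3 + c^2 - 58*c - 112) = (c^2 + 11*c/2 + 6)/(c^2 - c - 56)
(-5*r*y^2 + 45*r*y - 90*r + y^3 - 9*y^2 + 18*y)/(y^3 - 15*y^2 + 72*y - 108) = (-5*r + y)/(y - 6)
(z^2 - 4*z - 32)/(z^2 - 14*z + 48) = (z + 4)/(z - 6)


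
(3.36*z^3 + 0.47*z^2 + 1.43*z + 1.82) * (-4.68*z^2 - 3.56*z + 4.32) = -15.7248*z^5 - 14.1612*z^4 + 6.1496*z^3 - 11.578*z^2 - 0.301600000000001*z + 7.8624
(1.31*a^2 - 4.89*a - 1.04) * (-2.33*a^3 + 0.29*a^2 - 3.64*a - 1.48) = -3.0523*a^5 + 11.7736*a^4 - 3.7633*a^3 + 15.5592*a^2 + 11.0228*a + 1.5392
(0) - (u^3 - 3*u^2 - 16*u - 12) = -u^3 + 3*u^2 + 16*u + 12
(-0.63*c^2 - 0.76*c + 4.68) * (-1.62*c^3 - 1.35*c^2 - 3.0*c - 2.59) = 1.0206*c^5 + 2.0817*c^4 - 4.6656*c^3 - 2.4063*c^2 - 12.0716*c - 12.1212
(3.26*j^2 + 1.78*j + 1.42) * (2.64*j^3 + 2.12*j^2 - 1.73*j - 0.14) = 8.6064*j^5 + 11.6104*j^4 + 1.8826*j^3 - 0.5254*j^2 - 2.7058*j - 0.1988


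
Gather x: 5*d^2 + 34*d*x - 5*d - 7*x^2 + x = 5*d^2 - 5*d - 7*x^2 + x*(34*d + 1)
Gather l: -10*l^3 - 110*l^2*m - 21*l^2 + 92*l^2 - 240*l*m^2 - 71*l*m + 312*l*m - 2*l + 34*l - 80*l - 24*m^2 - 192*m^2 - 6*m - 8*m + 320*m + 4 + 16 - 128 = -10*l^3 + l^2*(71 - 110*m) + l*(-240*m^2 + 241*m - 48) - 216*m^2 + 306*m - 108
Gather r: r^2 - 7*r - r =r^2 - 8*r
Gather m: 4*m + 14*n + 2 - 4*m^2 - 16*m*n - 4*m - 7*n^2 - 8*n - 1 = -4*m^2 - 16*m*n - 7*n^2 + 6*n + 1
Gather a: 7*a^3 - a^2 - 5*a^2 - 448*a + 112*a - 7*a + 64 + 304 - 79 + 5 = 7*a^3 - 6*a^2 - 343*a + 294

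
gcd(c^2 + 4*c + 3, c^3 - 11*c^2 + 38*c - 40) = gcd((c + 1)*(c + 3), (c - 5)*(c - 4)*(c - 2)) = 1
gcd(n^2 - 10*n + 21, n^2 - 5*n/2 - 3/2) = n - 3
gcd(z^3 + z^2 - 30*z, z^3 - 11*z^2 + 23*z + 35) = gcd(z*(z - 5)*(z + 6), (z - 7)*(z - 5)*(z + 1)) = z - 5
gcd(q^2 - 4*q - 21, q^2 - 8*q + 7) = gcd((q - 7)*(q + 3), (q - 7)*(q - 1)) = q - 7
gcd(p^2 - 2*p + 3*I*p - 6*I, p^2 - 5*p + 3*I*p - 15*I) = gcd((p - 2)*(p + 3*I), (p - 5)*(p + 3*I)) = p + 3*I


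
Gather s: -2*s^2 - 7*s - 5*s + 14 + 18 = -2*s^2 - 12*s + 32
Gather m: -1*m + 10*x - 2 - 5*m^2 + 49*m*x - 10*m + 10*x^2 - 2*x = -5*m^2 + m*(49*x - 11) + 10*x^2 + 8*x - 2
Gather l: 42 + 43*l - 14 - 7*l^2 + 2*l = -7*l^2 + 45*l + 28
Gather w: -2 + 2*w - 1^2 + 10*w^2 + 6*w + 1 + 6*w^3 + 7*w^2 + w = 6*w^3 + 17*w^2 + 9*w - 2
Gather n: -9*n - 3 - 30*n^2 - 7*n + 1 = -30*n^2 - 16*n - 2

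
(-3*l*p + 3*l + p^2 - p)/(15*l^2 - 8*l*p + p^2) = (p - 1)/(-5*l + p)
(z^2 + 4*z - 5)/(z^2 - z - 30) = (z - 1)/(z - 6)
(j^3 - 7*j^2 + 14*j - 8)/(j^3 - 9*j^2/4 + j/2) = 4*(j^2 - 5*j + 4)/(j*(4*j - 1))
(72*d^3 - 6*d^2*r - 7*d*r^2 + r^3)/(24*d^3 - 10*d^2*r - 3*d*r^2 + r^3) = (-6*d + r)/(-2*d + r)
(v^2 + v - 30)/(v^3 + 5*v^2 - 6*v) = (v - 5)/(v*(v - 1))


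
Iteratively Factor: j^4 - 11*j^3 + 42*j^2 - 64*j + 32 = (j - 1)*(j^3 - 10*j^2 + 32*j - 32) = (j - 2)*(j - 1)*(j^2 - 8*j + 16) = (j - 4)*(j - 2)*(j - 1)*(j - 4)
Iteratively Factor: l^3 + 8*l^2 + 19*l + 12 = (l + 1)*(l^2 + 7*l + 12) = (l + 1)*(l + 4)*(l + 3)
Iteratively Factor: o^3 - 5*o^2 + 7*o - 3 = (o - 1)*(o^2 - 4*o + 3) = (o - 1)^2*(o - 3)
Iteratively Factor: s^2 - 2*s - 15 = (s + 3)*(s - 5)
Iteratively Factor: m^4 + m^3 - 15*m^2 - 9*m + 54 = (m + 3)*(m^3 - 2*m^2 - 9*m + 18) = (m - 2)*(m + 3)*(m^2 - 9) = (m - 3)*(m - 2)*(m + 3)*(m + 3)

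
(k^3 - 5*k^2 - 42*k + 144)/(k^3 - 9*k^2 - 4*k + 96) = (k^2 + 3*k - 18)/(k^2 - k - 12)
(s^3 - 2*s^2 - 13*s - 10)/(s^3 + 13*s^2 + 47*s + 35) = (s^2 - 3*s - 10)/(s^2 + 12*s + 35)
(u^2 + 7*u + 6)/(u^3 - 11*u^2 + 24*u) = (u^2 + 7*u + 6)/(u*(u^2 - 11*u + 24))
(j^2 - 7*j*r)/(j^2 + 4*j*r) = (j - 7*r)/(j + 4*r)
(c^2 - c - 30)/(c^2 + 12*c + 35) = (c - 6)/(c + 7)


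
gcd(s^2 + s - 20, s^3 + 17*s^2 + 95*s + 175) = s + 5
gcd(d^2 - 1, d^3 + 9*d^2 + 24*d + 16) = d + 1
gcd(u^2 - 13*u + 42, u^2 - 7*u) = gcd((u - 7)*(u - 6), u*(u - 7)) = u - 7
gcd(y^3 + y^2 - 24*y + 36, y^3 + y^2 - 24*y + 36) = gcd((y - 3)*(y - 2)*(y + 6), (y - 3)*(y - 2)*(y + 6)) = y^3 + y^2 - 24*y + 36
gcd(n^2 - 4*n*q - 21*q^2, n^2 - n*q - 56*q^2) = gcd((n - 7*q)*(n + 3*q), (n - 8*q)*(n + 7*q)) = 1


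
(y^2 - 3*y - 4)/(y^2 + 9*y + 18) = (y^2 - 3*y - 4)/(y^2 + 9*y + 18)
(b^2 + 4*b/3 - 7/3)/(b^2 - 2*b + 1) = (b + 7/3)/(b - 1)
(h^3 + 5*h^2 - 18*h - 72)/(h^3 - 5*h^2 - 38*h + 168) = (h + 3)/(h - 7)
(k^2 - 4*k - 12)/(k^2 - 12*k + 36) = (k + 2)/(k - 6)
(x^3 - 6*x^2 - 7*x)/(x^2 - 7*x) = x + 1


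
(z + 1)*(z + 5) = z^2 + 6*z + 5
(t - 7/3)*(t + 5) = t^2 + 8*t/3 - 35/3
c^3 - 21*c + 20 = (c - 4)*(c - 1)*(c + 5)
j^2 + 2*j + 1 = (j + 1)^2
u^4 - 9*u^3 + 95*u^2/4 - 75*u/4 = u*(u - 5)*(u - 5/2)*(u - 3/2)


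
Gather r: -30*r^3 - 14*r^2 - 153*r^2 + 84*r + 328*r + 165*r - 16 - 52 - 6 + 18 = -30*r^3 - 167*r^2 + 577*r - 56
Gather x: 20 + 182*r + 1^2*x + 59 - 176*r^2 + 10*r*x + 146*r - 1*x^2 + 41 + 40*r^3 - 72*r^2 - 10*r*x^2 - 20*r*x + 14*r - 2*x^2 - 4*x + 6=40*r^3 - 248*r^2 + 342*r + x^2*(-10*r - 3) + x*(-10*r - 3) + 126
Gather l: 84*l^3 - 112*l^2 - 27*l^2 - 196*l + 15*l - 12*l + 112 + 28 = 84*l^3 - 139*l^2 - 193*l + 140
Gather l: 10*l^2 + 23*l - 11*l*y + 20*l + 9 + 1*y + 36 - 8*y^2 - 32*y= 10*l^2 + l*(43 - 11*y) - 8*y^2 - 31*y + 45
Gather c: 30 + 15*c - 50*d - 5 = 15*c - 50*d + 25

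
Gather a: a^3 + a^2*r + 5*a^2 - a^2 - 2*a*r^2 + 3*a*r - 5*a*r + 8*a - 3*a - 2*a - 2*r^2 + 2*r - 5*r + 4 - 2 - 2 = a^3 + a^2*(r + 4) + a*(-2*r^2 - 2*r + 3) - 2*r^2 - 3*r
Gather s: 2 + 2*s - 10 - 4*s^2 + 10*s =-4*s^2 + 12*s - 8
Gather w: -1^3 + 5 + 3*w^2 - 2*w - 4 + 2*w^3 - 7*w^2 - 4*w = 2*w^3 - 4*w^2 - 6*w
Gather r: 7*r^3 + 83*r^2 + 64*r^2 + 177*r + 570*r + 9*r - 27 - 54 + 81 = 7*r^3 + 147*r^2 + 756*r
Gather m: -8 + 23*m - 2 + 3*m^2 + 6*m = 3*m^2 + 29*m - 10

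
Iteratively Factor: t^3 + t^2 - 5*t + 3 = (t - 1)*(t^2 + 2*t - 3) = (t - 1)^2*(t + 3)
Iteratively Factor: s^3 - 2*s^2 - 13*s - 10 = (s + 2)*(s^2 - 4*s - 5) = (s - 5)*(s + 2)*(s + 1)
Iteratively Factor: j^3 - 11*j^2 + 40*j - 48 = (j - 4)*(j^2 - 7*j + 12) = (j - 4)^2*(j - 3)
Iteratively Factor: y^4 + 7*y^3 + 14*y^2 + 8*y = (y + 2)*(y^3 + 5*y^2 + 4*y) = y*(y + 2)*(y^2 + 5*y + 4) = y*(y + 2)*(y + 4)*(y + 1)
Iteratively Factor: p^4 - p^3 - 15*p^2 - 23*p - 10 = (p - 5)*(p^3 + 4*p^2 + 5*p + 2) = (p - 5)*(p + 2)*(p^2 + 2*p + 1) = (p - 5)*(p + 1)*(p + 2)*(p + 1)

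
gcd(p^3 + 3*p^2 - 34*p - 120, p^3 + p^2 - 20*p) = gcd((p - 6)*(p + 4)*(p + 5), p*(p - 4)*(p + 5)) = p + 5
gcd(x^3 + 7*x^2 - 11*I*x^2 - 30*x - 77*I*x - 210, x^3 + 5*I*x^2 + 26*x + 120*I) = x - 5*I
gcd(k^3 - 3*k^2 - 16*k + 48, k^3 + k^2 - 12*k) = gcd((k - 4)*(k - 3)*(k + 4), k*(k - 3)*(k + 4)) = k^2 + k - 12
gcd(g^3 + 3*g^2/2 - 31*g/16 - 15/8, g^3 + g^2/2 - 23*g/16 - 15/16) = g^2 - g/2 - 15/16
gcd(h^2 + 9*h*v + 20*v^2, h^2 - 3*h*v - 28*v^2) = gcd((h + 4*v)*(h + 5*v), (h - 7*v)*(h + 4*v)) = h + 4*v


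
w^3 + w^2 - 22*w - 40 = (w - 5)*(w + 2)*(w + 4)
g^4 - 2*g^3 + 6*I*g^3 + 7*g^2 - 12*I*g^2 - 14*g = g*(g - 2)*(g - I)*(g + 7*I)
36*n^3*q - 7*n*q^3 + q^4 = q*(-6*n + q)*(-3*n + q)*(2*n + q)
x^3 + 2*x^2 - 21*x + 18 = (x - 3)*(x - 1)*(x + 6)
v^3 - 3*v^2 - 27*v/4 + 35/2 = (v - 7/2)*(v - 2)*(v + 5/2)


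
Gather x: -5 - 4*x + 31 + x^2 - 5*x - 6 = x^2 - 9*x + 20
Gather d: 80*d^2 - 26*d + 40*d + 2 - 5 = 80*d^2 + 14*d - 3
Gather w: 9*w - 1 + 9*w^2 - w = 9*w^2 + 8*w - 1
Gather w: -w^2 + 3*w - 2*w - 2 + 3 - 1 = -w^2 + w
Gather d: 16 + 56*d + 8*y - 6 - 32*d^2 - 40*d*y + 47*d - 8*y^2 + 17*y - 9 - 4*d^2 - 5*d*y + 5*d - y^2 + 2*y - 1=-36*d^2 + d*(108 - 45*y) - 9*y^2 + 27*y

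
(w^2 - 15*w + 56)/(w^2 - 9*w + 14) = (w - 8)/(w - 2)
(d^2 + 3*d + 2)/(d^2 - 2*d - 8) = (d + 1)/(d - 4)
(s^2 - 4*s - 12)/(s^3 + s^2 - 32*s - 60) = 1/(s + 5)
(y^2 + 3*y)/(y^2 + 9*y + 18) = y/(y + 6)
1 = 1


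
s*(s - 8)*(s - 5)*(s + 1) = s^4 - 12*s^3 + 27*s^2 + 40*s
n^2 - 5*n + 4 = (n - 4)*(n - 1)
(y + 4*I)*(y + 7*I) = y^2 + 11*I*y - 28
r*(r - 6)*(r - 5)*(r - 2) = r^4 - 13*r^3 + 52*r^2 - 60*r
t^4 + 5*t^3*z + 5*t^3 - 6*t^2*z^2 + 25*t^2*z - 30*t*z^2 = t*(t + 5)*(t - z)*(t + 6*z)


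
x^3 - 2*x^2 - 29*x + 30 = (x - 6)*(x - 1)*(x + 5)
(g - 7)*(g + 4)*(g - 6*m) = g^3 - 6*g^2*m - 3*g^2 + 18*g*m - 28*g + 168*m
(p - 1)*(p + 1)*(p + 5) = p^3 + 5*p^2 - p - 5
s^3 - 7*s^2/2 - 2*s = s*(s - 4)*(s + 1/2)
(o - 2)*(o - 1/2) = o^2 - 5*o/2 + 1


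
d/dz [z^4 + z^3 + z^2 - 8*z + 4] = 4*z^3 + 3*z^2 + 2*z - 8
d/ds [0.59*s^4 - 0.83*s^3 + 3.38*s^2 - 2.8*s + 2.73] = 2.36*s^3 - 2.49*s^2 + 6.76*s - 2.8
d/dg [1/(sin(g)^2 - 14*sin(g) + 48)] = 2*(7 - sin(g))*cos(g)/(sin(g)^2 - 14*sin(g) + 48)^2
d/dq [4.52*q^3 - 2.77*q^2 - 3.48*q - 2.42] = 13.56*q^2 - 5.54*q - 3.48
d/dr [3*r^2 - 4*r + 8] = 6*r - 4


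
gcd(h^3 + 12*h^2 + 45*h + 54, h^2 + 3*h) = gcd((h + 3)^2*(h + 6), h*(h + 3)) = h + 3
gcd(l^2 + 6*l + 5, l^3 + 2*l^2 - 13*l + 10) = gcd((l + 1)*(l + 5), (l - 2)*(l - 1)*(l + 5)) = l + 5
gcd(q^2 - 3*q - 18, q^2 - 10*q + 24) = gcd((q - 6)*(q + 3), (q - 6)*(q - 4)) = q - 6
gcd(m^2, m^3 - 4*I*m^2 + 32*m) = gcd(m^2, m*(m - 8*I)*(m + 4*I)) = m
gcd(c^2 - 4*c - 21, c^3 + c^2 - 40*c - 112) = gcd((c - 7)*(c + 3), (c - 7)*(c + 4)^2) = c - 7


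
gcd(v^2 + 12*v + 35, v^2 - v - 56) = v + 7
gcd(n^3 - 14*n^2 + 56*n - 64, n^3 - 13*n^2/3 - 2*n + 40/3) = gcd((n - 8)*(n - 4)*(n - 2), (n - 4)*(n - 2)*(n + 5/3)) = n^2 - 6*n + 8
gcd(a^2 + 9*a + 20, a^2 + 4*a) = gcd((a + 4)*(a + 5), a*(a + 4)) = a + 4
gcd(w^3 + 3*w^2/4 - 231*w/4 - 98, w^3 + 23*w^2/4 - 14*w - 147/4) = w^2 + 35*w/4 + 49/4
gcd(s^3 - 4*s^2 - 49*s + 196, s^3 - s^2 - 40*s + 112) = s^2 + 3*s - 28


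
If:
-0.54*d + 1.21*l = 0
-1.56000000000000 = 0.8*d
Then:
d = -1.95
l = -0.87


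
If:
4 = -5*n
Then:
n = -4/5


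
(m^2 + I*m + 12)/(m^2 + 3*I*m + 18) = (m + 4*I)/(m + 6*I)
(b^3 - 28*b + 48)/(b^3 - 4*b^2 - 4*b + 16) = (b + 6)/(b + 2)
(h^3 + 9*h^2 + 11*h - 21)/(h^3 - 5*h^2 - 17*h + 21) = (h + 7)/(h - 7)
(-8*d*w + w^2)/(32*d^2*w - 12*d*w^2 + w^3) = 1/(-4*d + w)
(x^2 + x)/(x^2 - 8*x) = (x + 1)/(x - 8)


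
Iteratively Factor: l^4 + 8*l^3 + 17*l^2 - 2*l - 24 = (l + 4)*(l^3 + 4*l^2 + l - 6) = (l - 1)*(l + 4)*(l^2 + 5*l + 6) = (l - 1)*(l + 3)*(l + 4)*(l + 2)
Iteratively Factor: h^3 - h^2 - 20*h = (h)*(h^2 - h - 20) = h*(h + 4)*(h - 5)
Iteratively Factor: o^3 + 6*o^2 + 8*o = (o + 4)*(o^2 + 2*o) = o*(o + 4)*(o + 2)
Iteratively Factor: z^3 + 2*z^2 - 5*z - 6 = (z + 1)*(z^2 + z - 6) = (z + 1)*(z + 3)*(z - 2)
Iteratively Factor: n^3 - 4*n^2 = (n)*(n^2 - 4*n) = n*(n - 4)*(n)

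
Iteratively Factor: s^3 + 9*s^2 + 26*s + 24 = (s + 4)*(s^2 + 5*s + 6) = (s + 2)*(s + 4)*(s + 3)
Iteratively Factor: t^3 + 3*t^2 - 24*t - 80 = (t + 4)*(t^2 - t - 20) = (t - 5)*(t + 4)*(t + 4)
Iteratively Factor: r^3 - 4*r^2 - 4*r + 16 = (r + 2)*(r^2 - 6*r + 8) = (r - 4)*(r + 2)*(r - 2)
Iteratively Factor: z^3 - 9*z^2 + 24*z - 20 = (z - 2)*(z^2 - 7*z + 10) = (z - 2)^2*(z - 5)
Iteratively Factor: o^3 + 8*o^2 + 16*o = (o + 4)*(o^2 + 4*o) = (o + 4)^2*(o)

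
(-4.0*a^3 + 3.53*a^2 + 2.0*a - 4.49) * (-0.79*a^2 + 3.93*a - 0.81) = 3.16*a^5 - 18.5087*a^4 + 15.5329*a^3 + 8.5478*a^2 - 19.2657*a + 3.6369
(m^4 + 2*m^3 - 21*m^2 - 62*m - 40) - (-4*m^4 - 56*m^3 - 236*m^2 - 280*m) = 5*m^4 + 58*m^3 + 215*m^2 + 218*m - 40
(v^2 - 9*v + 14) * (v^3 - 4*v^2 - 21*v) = v^5 - 13*v^4 + 29*v^3 + 133*v^2 - 294*v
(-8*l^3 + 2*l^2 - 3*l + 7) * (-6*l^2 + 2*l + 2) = 48*l^5 - 28*l^4 + 6*l^3 - 44*l^2 + 8*l + 14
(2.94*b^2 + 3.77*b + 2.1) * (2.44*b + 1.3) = 7.1736*b^3 + 13.0208*b^2 + 10.025*b + 2.73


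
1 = 1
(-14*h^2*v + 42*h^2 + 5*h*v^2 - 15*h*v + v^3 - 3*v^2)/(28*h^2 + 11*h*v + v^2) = (-2*h*v + 6*h + v^2 - 3*v)/(4*h + v)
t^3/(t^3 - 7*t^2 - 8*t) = t^2/(t^2 - 7*t - 8)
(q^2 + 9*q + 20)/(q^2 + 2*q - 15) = (q + 4)/(q - 3)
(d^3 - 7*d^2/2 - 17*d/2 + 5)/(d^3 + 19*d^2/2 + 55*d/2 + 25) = (2*d^2 - 11*d + 5)/(2*d^2 + 15*d + 25)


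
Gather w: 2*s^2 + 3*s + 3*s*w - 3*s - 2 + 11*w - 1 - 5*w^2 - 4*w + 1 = 2*s^2 - 5*w^2 + w*(3*s + 7) - 2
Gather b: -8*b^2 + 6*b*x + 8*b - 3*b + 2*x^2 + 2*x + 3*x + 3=-8*b^2 + b*(6*x + 5) + 2*x^2 + 5*x + 3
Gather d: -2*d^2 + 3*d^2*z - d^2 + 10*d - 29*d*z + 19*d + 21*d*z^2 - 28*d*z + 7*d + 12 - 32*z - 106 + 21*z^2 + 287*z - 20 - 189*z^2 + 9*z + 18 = d^2*(3*z - 3) + d*(21*z^2 - 57*z + 36) - 168*z^2 + 264*z - 96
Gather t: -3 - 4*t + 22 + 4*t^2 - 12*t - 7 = 4*t^2 - 16*t + 12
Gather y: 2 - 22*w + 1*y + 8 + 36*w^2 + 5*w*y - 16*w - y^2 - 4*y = 36*w^2 - 38*w - y^2 + y*(5*w - 3) + 10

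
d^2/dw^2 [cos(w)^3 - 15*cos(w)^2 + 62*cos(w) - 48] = -251*cos(w)/4 + 30*cos(2*w) - 9*cos(3*w)/4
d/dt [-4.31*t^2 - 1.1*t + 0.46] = -8.62*t - 1.1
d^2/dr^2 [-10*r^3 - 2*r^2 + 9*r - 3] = -60*r - 4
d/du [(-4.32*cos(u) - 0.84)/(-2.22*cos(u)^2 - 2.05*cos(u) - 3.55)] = (9.5904*cos(u)^2 + 3.7296*cos(u) - 13.614)*sin(u)/(4.9284*cos(u)^4 + 9.102*cos(u)^3 + 19.9645*cos(u)^2 + 14.555*cos(u) + 12.6025)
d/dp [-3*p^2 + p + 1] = 1 - 6*p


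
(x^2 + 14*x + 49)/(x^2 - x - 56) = (x + 7)/(x - 8)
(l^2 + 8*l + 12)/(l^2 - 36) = (l + 2)/(l - 6)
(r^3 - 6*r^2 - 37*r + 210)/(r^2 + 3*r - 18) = (r^2 - 12*r + 35)/(r - 3)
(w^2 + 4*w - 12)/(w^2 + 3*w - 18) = (w - 2)/(w - 3)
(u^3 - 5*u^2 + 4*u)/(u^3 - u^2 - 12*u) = (u - 1)/(u + 3)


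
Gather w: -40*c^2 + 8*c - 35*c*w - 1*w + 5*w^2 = -40*c^2 + 8*c + 5*w^2 + w*(-35*c - 1)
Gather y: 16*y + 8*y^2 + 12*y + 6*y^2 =14*y^2 + 28*y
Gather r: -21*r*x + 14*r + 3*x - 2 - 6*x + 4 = r*(14 - 21*x) - 3*x + 2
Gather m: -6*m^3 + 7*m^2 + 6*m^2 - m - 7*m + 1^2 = -6*m^3 + 13*m^2 - 8*m + 1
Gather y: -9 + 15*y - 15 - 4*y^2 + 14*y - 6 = -4*y^2 + 29*y - 30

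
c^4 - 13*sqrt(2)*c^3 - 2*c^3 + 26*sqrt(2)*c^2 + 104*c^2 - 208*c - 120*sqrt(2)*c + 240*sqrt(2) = (c - 2)*(c - 6*sqrt(2))*(c - 5*sqrt(2))*(c - 2*sqrt(2))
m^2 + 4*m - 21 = (m - 3)*(m + 7)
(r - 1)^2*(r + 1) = r^3 - r^2 - r + 1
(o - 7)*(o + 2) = o^2 - 5*o - 14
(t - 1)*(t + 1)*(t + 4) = t^3 + 4*t^2 - t - 4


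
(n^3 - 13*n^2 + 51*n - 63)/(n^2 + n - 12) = (n^2 - 10*n + 21)/(n + 4)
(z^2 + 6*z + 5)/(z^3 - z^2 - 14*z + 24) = (z^2 + 6*z + 5)/(z^3 - z^2 - 14*z + 24)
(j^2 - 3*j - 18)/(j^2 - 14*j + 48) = (j + 3)/(j - 8)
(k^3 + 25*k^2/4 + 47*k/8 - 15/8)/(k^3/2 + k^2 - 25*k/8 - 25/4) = (8*k^3 + 50*k^2 + 47*k - 15)/(4*k^3 + 8*k^2 - 25*k - 50)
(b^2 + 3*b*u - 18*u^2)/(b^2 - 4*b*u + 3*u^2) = (-b - 6*u)/(-b + u)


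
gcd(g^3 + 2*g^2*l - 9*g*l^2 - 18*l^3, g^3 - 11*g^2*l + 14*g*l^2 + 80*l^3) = g + 2*l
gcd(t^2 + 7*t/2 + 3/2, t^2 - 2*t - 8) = 1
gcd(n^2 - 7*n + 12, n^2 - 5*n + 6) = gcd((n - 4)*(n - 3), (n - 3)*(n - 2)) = n - 3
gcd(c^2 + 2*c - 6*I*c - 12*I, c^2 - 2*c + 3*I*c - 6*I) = 1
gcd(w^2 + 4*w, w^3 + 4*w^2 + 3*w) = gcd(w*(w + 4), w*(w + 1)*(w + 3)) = w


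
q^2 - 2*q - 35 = (q - 7)*(q + 5)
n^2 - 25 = (n - 5)*(n + 5)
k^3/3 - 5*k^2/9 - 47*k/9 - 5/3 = (k/3 + 1)*(k - 5)*(k + 1/3)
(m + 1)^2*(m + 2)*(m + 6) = m^4 + 10*m^3 + 29*m^2 + 32*m + 12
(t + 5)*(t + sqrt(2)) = t^2 + sqrt(2)*t + 5*t + 5*sqrt(2)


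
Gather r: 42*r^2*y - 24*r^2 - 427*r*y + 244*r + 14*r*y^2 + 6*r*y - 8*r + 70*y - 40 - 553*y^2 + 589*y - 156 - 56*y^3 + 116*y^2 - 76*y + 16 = r^2*(42*y - 24) + r*(14*y^2 - 421*y + 236) - 56*y^3 - 437*y^2 + 583*y - 180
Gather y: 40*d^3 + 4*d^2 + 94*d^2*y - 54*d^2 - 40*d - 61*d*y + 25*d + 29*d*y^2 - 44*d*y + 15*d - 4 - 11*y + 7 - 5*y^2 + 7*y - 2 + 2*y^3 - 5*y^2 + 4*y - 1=40*d^3 - 50*d^2 + 2*y^3 + y^2*(29*d - 10) + y*(94*d^2 - 105*d)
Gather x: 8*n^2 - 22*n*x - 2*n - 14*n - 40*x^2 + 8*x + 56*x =8*n^2 - 16*n - 40*x^2 + x*(64 - 22*n)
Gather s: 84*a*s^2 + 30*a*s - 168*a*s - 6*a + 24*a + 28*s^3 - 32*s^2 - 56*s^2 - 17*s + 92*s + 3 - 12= 18*a + 28*s^3 + s^2*(84*a - 88) + s*(75 - 138*a) - 9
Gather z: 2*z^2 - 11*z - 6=2*z^2 - 11*z - 6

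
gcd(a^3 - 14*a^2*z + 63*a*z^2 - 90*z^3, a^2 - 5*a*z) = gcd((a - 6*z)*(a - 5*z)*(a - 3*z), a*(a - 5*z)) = -a + 5*z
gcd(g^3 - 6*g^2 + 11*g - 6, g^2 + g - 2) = g - 1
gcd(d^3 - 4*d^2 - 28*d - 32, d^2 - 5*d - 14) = d + 2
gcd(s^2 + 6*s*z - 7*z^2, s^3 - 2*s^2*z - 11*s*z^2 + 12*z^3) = -s + z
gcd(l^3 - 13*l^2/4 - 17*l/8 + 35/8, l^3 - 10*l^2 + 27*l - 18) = l - 1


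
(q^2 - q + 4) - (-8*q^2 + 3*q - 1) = 9*q^2 - 4*q + 5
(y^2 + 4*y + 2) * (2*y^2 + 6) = 2*y^4 + 8*y^3 + 10*y^2 + 24*y + 12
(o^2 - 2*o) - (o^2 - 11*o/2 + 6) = 7*o/2 - 6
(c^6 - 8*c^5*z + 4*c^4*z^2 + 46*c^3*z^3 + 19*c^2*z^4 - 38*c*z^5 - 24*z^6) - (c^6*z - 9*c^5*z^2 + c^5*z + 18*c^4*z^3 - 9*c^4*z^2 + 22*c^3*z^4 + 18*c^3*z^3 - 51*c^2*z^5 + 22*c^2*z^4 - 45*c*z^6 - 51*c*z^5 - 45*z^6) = -c^6*z + c^6 + 9*c^5*z^2 - 9*c^5*z - 18*c^4*z^3 + 13*c^4*z^2 - 22*c^3*z^4 + 28*c^3*z^3 + 51*c^2*z^5 - 3*c^2*z^4 + 45*c*z^6 + 13*c*z^5 + 21*z^6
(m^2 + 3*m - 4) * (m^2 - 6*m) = m^4 - 3*m^3 - 22*m^2 + 24*m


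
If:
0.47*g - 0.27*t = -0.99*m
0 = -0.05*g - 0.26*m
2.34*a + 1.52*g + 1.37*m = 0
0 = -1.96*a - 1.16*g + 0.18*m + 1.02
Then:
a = -3.85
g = 7.18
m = -1.38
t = 7.43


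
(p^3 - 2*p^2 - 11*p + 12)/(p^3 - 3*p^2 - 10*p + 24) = (p - 1)/(p - 2)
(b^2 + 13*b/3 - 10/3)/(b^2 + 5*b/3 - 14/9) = 3*(b + 5)/(3*b + 7)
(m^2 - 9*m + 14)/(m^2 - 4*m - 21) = (m - 2)/(m + 3)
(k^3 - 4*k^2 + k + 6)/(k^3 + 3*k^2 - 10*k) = (k^2 - 2*k - 3)/(k*(k + 5))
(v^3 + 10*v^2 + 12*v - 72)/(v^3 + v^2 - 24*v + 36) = (v + 6)/(v - 3)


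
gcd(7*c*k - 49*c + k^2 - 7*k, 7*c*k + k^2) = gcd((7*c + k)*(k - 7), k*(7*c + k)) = 7*c + k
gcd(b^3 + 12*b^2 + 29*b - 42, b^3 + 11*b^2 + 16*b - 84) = b^2 + 13*b + 42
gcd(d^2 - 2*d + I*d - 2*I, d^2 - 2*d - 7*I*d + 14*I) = d - 2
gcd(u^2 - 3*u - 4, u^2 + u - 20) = u - 4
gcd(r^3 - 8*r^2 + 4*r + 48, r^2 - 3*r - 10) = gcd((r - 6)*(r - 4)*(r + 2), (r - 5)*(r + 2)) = r + 2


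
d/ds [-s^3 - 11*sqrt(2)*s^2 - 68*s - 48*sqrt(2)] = -3*s^2 - 22*sqrt(2)*s - 68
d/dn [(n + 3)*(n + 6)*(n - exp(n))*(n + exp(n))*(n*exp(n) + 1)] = n^5*exp(n) + 14*n^4*exp(n) - 3*n^3*exp(3*n) + 54*n^3*exp(n) + 4*n^3 - 30*n^2*exp(3*n) - 2*n^2*exp(2*n) + 54*n^2*exp(n) + 27*n^2 - 72*n*exp(3*n) - 20*n*exp(2*n) + 36*n - 18*exp(3*n) - 45*exp(2*n)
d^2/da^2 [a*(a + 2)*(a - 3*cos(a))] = 3*a^2*cos(a) + 12*a*sin(a) + 6*a*cos(a) + 6*a + 12*sin(a) - 6*cos(a) + 4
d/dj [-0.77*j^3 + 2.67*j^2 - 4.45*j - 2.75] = -2.31*j^2 + 5.34*j - 4.45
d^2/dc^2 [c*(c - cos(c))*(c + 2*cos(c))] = -c^2*cos(c) - 4*c*sin(c) + 4*c*cos(2*c) + 6*c + 4*sin(2*c) + 2*cos(c)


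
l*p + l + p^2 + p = (l + p)*(p + 1)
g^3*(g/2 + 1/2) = g^4/2 + g^3/2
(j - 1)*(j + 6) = j^2 + 5*j - 6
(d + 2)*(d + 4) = d^2 + 6*d + 8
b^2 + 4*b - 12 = (b - 2)*(b + 6)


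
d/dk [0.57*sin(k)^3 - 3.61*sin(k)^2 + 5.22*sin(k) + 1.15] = (1.71*sin(k)^2 - 7.22*sin(k) + 5.22)*cos(k)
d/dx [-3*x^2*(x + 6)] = 9*x*(-x - 4)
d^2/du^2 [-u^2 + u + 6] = -2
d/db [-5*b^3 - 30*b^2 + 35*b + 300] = -15*b^2 - 60*b + 35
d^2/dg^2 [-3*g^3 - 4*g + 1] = -18*g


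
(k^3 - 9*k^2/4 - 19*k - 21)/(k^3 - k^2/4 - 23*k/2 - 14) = (k - 6)/(k - 4)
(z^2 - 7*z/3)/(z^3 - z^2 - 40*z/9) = 3*(7 - 3*z)/(-9*z^2 + 9*z + 40)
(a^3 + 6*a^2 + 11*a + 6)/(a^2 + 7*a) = (a^3 + 6*a^2 + 11*a + 6)/(a*(a + 7))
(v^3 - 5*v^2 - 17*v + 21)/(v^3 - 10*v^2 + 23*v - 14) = (v + 3)/(v - 2)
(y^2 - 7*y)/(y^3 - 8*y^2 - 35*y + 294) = y/(y^2 - y - 42)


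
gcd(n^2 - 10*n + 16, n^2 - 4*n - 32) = n - 8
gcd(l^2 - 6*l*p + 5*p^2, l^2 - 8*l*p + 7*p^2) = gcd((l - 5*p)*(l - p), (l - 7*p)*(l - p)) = -l + p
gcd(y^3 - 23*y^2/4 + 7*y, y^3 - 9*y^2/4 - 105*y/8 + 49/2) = y^2 - 23*y/4 + 7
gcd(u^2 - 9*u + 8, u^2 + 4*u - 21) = 1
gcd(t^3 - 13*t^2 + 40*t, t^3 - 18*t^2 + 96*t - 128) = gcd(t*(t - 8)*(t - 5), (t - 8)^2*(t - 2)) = t - 8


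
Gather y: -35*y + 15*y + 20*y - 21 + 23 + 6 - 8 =0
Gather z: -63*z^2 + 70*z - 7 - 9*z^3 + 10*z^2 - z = -9*z^3 - 53*z^2 + 69*z - 7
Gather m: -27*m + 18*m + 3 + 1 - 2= 2 - 9*m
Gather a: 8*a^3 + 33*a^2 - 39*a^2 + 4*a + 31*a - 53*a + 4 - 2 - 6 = 8*a^3 - 6*a^2 - 18*a - 4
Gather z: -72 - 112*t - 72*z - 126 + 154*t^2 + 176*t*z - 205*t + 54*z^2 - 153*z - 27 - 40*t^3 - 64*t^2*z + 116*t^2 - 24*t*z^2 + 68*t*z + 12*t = -40*t^3 + 270*t^2 - 305*t + z^2*(54 - 24*t) + z*(-64*t^2 + 244*t - 225) - 225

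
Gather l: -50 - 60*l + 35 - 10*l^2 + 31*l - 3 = -10*l^2 - 29*l - 18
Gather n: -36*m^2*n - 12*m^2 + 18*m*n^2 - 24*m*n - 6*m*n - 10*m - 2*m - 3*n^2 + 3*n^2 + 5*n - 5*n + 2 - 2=-12*m^2 + 18*m*n^2 - 12*m + n*(-36*m^2 - 30*m)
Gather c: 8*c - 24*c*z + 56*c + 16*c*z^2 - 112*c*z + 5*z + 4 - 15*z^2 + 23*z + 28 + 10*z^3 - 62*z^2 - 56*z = c*(16*z^2 - 136*z + 64) + 10*z^3 - 77*z^2 - 28*z + 32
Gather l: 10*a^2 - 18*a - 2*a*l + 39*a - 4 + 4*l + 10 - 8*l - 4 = 10*a^2 + 21*a + l*(-2*a - 4) + 2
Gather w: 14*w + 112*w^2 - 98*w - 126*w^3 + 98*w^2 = -126*w^3 + 210*w^2 - 84*w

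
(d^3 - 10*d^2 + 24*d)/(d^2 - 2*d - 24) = d*(d - 4)/(d + 4)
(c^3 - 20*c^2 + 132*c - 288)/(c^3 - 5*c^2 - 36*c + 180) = (c^2 - 14*c + 48)/(c^2 + c - 30)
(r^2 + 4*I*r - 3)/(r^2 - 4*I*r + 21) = (r + I)/(r - 7*I)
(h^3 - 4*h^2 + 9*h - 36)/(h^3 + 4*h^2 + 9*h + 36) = (h - 4)/(h + 4)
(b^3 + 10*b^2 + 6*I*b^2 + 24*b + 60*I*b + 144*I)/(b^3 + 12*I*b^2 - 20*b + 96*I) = (b^2 + 10*b + 24)/(b^2 + 6*I*b + 16)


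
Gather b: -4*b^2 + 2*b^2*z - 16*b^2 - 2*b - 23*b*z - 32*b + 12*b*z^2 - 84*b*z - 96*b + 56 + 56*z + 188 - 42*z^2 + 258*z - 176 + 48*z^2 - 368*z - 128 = b^2*(2*z - 20) + b*(12*z^2 - 107*z - 130) + 6*z^2 - 54*z - 60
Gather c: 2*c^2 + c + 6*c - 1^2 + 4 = 2*c^2 + 7*c + 3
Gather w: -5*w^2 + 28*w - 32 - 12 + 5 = -5*w^2 + 28*w - 39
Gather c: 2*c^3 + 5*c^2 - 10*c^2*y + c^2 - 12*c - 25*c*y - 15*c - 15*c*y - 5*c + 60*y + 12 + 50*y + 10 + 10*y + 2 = 2*c^3 + c^2*(6 - 10*y) + c*(-40*y - 32) + 120*y + 24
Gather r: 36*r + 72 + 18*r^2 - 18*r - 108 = 18*r^2 + 18*r - 36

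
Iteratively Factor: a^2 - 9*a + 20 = (a - 5)*(a - 4)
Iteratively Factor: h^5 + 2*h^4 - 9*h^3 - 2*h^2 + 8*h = (h + 1)*(h^4 + h^3 - 10*h^2 + 8*h) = (h - 1)*(h + 1)*(h^3 + 2*h^2 - 8*h) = (h - 1)*(h + 1)*(h + 4)*(h^2 - 2*h) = h*(h - 1)*(h + 1)*(h + 4)*(h - 2)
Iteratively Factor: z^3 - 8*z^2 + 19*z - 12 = (z - 4)*(z^2 - 4*z + 3) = (z - 4)*(z - 1)*(z - 3)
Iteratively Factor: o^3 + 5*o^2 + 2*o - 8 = (o + 2)*(o^2 + 3*o - 4) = (o - 1)*(o + 2)*(o + 4)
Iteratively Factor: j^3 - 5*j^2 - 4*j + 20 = (j - 5)*(j^2 - 4) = (j - 5)*(j + 2)*(j - 2)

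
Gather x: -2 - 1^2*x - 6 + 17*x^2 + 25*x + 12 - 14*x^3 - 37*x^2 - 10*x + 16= -14*x^3 - 20*x^2 + 14*x + 20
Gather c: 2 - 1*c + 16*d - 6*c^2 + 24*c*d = -6*c^2 + c*(24*d - 1) + 16*d + 2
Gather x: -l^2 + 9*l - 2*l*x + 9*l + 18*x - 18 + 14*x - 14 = -l^2 + 18*l + x*(32 - 2*l) - 32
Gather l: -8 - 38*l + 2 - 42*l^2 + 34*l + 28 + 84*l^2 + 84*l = 42*l^2 + 80*l + 22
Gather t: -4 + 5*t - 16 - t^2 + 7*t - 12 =-t^2 + 12*t - 32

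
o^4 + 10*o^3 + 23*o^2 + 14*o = o*(o + 1)*(o + 2)*(o + 7)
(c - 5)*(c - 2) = c^2 - 7*c + 10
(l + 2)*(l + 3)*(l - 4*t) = l^3 - 4*l^2*t + 5*l^2 - 20*l*t + 6*l - 24*t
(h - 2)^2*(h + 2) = h^3 - 2*h^2 - 4*h + 8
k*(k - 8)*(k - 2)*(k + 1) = k^4 - 9*k^3 + 6*k^2 + 16*k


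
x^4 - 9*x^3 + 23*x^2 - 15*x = x*(x - 5)*(x - 3)*(x - 1)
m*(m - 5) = m^2 - 5*m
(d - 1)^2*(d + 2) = d^3 - 3*d + 2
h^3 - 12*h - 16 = (h - 4)*(h + 2)^2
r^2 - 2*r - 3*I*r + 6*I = (r - 2)*(r - 3*I)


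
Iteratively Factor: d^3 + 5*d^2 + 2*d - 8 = (d - 1)*(d^2 + 6*d + 8) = (d - 1)*(d + 4)*(d + 2)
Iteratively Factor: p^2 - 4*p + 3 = (p - 3)*(p - 1)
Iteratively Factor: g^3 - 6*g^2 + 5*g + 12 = (g + 1)*(g^2 - 7*g + 12) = (g - 3)*(g + 1)*(g - 4)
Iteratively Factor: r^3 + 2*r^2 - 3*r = (r - 1)*(r^2 + 3*r) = (r - 1)*(r + 3)*(r)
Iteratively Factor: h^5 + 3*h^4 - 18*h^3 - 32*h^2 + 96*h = (h - 2)*(h^4 + 5*h^3 - 8*h^2 - 48*h) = h*(h - 2)*(h^3 + 5*h^2 - 8*h - 48) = h*(h - 3)*(h - 2)*(h^2 + 8*h + 16) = h*(h - 3)*(h - 2)*(h + 4)*(h + 4)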